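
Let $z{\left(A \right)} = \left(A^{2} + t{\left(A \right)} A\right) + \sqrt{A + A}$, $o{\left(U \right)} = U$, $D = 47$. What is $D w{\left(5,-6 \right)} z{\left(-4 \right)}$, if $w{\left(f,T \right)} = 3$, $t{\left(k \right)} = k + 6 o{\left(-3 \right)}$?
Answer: $14664 + 282 i \sqrt{2} \approx 14664.0 + 398.81 i$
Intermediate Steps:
$t{\left(k \right)} = -18 + k$ ($t{\left(k \right)} = k + 6 \left(-3\right) = k - 18 = -18 + k$)
$z{\left(A \right)} = A^{2} + A \left(-18 + A\right) + \sqrt{2} \sqrt{A}$ ($z{\left(A \right)} = \left(A^{2} + \left(-18 + A\right) A\right) + \sqrt{A + A} = \left(A^{2} + A \left(-18 + A\right)\right) + \sqrt{2 A} = \left(A^{2} + A \left(-18 + A\right)\right) + \sqrt{2} \sqrt{A} = A^{2} + A \left(-18 + A\right) + \sqrt{2} \sqrt{A}$)
$D w{\left(5,-6 \right)} z{\left(-4 \right)} = 47 \cdot 3 \left(\left(-4\right)^{2} - 4 \left(-18 - 4\right) + \sqrt{2} \sqrt{-4}\right) = 141 \left(16 - -88 + \sqrt{2} \cdot 2 i\right) = 141 \left(16 + 88 + 2 i \sqrt{2}\right) = 141 \left(104 + 2 i \sqrt{2}\right) = 14664 + 282 i \sqrt{2}$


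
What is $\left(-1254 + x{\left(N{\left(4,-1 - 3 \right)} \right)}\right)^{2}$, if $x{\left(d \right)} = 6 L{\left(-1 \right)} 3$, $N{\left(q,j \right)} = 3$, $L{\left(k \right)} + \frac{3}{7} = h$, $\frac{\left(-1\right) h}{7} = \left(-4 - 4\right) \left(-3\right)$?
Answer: $\frac{900000000}{49} \approx 1.8367 \cdot 10^{7}$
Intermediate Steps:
$h = -168$ ($h = - 7 \left(-4 - 4\right) \left(-3\right) = - 7 \left(\left(-8\right) \left(-3\right)\right) = \left(-7\right) 24 = -168$)
$L{\left(k \right)} = - \frac{1179}{7}$ ($L{\left(k \right)} = - \frac{3}{7} - 168 = - \frac{1179}{7}$)
$x{\left(d \right)} = - \frac{21222}{7}$ ($x{\left(d \right)} = 6 \left(- \frac{1179}{7}\right) 3 = \left(- \frac{7074}{7}\right) 3 = - \frac{21222}{7}$)
$\left(-1254 + x{\left(N{\left(4,-1 - 3 \right)} \right)}\right)^{2} = \left(-1254 - \frac{21222}{7}\right)^{2} = \left(- \frac{30000}{7}\right)^{2} = \frac{900000000}{49}$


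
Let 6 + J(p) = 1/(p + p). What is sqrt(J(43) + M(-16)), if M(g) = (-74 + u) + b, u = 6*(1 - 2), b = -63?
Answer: I*sqrt(1101918)/86 ≈ 12.206*I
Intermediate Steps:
u = -6 (u = 6*(-1) = -6)
J(p) = -6 + 1/(2*p) (J(p) = -6 + 1/(p + p) = -6 + 1/(2*p))
M(g) = -143 (M(g) = (-74 - 6) - 63 = -80 - 63 = -143)
sqrt(J(43) + M(-16)) = sqrt((-6 + (1/2)/43) - 143) = sqrt((-6 + (1/2)*(1/43)) - 143) = sqrt((-6 + 1/86) - 143) = sqrt(-515/86 - 143) = sqrt(-12813/86) = I*sqrt(1101918)/86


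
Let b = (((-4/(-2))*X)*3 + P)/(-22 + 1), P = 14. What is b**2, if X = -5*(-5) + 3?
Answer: 676/9 ≈ 75.111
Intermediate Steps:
X = 28 (X = 25 + 3 = 28)
b = -26/3 (b = ((-4/(-2)*28)*3 + 14)/(-22 + 1) = ((-4*(-1/2)*28)*3 + 14)/(-21) = ((2*28)*3 + 14)*(-1/21) = (56*3 + 14)*(-1/21) = (168 + 14)*(-1/21) = 182*(-1/21) = -26/3 ≈ -8.6667)
b**2 = (-26/3)**2 = 676/9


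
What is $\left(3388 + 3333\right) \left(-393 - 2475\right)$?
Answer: $-19275828$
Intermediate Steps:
$\left(3388 + 3333\right) \left(-393 - 2475\right) = 6721 \left(-393 - 2475\right) = 6721 \left(-2868\right) = -19275828$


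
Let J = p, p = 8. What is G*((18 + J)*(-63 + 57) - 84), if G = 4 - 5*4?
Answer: 3840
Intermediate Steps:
J = 8
G = -16 (G = 4 - 20 = -16)
G*((18 + J)*(-63 + 57) - 84) = -16*((18 + 8)*(-63 + 57) - 84) = -16*(26*(-6) - 84) = -16*(-156 - 84) = -16*(-240) = 3840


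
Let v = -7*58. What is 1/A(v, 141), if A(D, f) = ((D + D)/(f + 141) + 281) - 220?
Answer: 141/8195 ≈ 0.017206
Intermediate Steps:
v = -406
A(D, f) = 61 + 2*D/(141 + f) (A(D, f) = ((2*D)/(141 + f) + 281) - 220 = (2*D/(141 + f) + 281) - 220 = (281 + 2*D/(141 + f)) - 220 = 61 + 2*D/(141 + f))
1/A(v, 141) = 1/((8601 + 2*(-406) + 61*141)/(141 + 141)) = 1/((8601 - 812 + 8601)/282) = 1/((1/282)*16390) = 1/(8195/141) = 141/8195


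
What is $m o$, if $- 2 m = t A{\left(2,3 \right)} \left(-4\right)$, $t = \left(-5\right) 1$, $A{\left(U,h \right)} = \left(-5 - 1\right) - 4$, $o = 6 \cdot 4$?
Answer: $2400$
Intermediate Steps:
$o = 24$
$A{\left(U,h \right)} = -10$ ($A{\left(U,h \right)} = -6 - 4 = -10$)
$t = -5$
$m = 100$ ($m = - \frac{\left(-5\right) \left(-10\right) \left(-4\right)}{2} = - \frac{50 \left(-4\right)}{2} = \left(- \frac{1}{2}\right) \left(-200\right) = 100$)
$m o = 100 \cdot 24 = 2400$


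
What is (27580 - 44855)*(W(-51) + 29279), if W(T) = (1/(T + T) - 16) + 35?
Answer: -51624523625/102 ≈ -5.0612e+8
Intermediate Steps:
W(T) = 19 + 1/(2*T) (W(T) = (1/(2*T) - 16) + 35 = (-16 + 1/(2*T)) + 35 = 19 + 1/(2*T))
(27580 - 44855)*(W(-51) + 29279) = (27580 - 44855)*((19 + (½)/(-51)) + 29279) = -17275*((19 + (½)*(-1/51)) + 29279) = -17275*((19 - 1/102) + 29279) = -17275*(1937/102 + 29279) = -17275*2988395/102 = -51624523625/102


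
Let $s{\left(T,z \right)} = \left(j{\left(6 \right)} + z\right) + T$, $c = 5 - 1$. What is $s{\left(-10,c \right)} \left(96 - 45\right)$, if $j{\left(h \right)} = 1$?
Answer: $-255$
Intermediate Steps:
$c = 4$ ($c = 5 - 1 = 4$)
$s{\left(T,z \right)} = 1 + T + z$ ($s{\left(T,z \right)} = \left(1 + z\right) + T = 1 + T + z$)
$s{\left(-10,c \right)} \left(96 - 45\right) = \left(1 - 10 + 4\right) \left(96 - 45\right) = \left(-5\right) 51 = -255$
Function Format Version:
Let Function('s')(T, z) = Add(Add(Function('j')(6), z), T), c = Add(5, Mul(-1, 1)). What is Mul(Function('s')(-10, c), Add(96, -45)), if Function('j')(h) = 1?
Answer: -255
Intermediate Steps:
c = 4 (c = Add(5, -1) = 4)
Function('s')(T, z) = Add(1, T, z) (Function('s')(T, z) = Add(Add(1, z), T) = Add(1, T, z))
Mul(Function('s')(-10, c), Add(96, -45)) = Mul(Add(1, -10, 4), Add(96, -45)) = Mul(-5, 51) = -255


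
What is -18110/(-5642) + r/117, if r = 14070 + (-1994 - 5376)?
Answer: 1535395/25389 ≈ 60.475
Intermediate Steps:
r = 6700 (r = 14070 - 7370 = 6700)
-18110/(-5642) + r/117 = -18110/(-5642) + 6700/117 = -18110*(-1/5642) + 6700*(1/117) = 9055/2821 + 6700/117 = 1535395/25389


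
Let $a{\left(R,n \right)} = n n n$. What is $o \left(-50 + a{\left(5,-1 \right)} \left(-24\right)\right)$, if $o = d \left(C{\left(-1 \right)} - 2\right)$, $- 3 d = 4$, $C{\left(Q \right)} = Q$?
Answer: $-104$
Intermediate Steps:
$a{\left(R,n \right)} = n^{3}$ ($a{\left(R,n \right)} = n^{2} n = n^{3}$)
$d = - \frac{4}{3}$ ($d = \left(- \frac{1}{3}\right) 4 = - \frac{4}{3} \approx -1.3333$)
$o = 4$ ($o = - \frac{4 \left(-1 - 2\right)}{3} = \left(- \frac{4}{3}\right) \left(-3\right) = 4$)
$o \left(-50 + a{\left(5,-1 \right)} \left(-24\right)\right) = 4 \left(-50 + \left(-1\right)^{3} \left(-24\right)\right) = 4 \left(-50 - -24\right) = 4 \left(-50 + 24\right) = 4 \left(-26\right) = -104$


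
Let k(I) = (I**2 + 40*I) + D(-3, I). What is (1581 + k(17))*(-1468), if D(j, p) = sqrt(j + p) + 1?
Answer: -3744868 - 1468*sqrt(14) ≈ -3.7504e+6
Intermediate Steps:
D(j, p) = 1 + sqrt(j + p)
k(I) = 1 + I**2 + sqrt(-3 + I) + 40*I (k(I) = (I**2 + 40*I) + (1 + sqrt(-3 + I)) = 1 + I**2 + sqrt(-3 + I) + 40*I)
(1581 + k(17))*(-1468) = (1581 + (1 + 17**2 + sqrt(-3 + 17) + 40*17))*(-1468) = (1581 + (1 + 289 + sqrt(14) + 680))*(-1468) = (1581 + (970 + sqrt(14)))*(-1468) = (2551 + sqrt(14))*(-1468) = -3744868 - 1468*sqrt(14)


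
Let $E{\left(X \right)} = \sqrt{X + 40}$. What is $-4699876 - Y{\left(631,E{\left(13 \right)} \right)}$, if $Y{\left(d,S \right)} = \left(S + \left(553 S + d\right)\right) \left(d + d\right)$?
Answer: $-5496198 - 699148 \sqrt{53} \approx -1.0586 \cdot 10^{7}$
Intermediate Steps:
$E{\left(X \right)} = \sqrt{40 + X}$
$Y{\left(d,S \right)} = 2 d \left(d + 554 S\right)$ ($Y{\left(d,S \right)} = \left(S + \left(d + 553 S\right)\right) 2 d = \left(d + 554 S\right) 2 d = 2 d \left(d + 554 S\right)$)
$-4699876 - Y{\left(631,E{\left(13 \right)} \right)} = -4699876 - 2 \cdot 631 \left(631 + 554 \sqrt{40 + 13}\right) = -4699876 - 2 \cdot 631 \left(631 + 554 \sqrt{53}\right) = -4699876 - \left(796322 + 699148 \sqrt{53}\right) = -5496198 - 699148 \sqrt{53}$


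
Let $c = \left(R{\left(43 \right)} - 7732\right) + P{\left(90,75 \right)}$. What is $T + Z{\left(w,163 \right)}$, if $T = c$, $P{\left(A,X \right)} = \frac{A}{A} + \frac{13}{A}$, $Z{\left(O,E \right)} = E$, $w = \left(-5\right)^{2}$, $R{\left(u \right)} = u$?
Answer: $- \frac{677237}{90} \approx -7524.9$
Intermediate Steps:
$w = 25$
$P{\left(A,X \right)} = 1 + \frac{13}{A}$
$c = - \frac{691907}{90}$ ($c = \left(43 - 7732\right) + \frac{13 + 90}{90} = -7689 + \frac{1}{90} \cdot 103 = -7689 + \frac{103}{90} = - \frac{691907}{90} \approx -7687.9$)
$T = - \frac{691907}{90} \approx -7687.9$
$T + Z{\left(w,163 \right)} = - \frac{691907}{90} + 163 = - \frac{677237}{90}$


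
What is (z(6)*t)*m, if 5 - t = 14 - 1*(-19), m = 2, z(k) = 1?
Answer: -56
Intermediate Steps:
t = -28 (t = 5 - (14 - 1*(-19)) = 5 - (14 + 19) = 5 - 1*33 = 5 - 33 = -28)
(z(6)*t)*m = (1*(-28))*2 = -28*2 = -56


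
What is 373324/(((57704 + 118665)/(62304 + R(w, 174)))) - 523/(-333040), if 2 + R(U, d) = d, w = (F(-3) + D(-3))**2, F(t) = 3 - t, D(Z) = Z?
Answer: 7767755188441947/58737931760 ≈ 1.3224e+5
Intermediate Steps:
w = 9 (w = ((3 - 1*(-3)) - 3)**2 = ((3 + 3) - 3)**2 = (6 - 3)**2 = 3**2 = 9)
R(U, d) = -2 + d
373324/(((57704 + 118665)/(62304 + R(w, 174)))) - 523/(-333040) = 373324/(((57704 + 118665)/(62304 + (-2 + 174)))) - 523/(-333040) = 373324/((176369/(62304 + 172))) - 523*(-1/333040) = 373324/((176369/62476)) + 523/333040 = 373324/((176369*(1/62476))) + 523/333040 = 373324/(176369/62476) + 523/333040 = 373324*(62476/176369) + 523/333040 = 23323790224/176369 + 523/333040 = 7767755188441947/58737931760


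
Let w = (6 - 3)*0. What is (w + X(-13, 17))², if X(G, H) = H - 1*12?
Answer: 25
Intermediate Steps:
X(G, H) = -12 + H (X(G, H) = H - 12 = -12 + H)
w = 0 (w = 3*0 = 0)
(w + X(-13, 17))² = (0 + (-12 + 17))² = (0 + 5)² = 5² = 25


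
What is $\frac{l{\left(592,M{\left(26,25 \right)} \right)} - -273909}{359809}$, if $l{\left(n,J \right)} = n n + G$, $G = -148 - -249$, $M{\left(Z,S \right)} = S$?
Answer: $\frac{624474}{359809} \approx 1.7356$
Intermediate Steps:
$G = 101$ ($G = -148 + 249 = 101$)
$l{\left(n,J \right)} = 101 + n^{2}$ ($l{\left(n,J \right)} = n n + 101 = n^{2} + 101 = 101 + n^{2}$)
$\frac{l{\left(592,M{\left(26,25 \right)} \right)} - -273909}{359809} = \frac{\left(101 + 592^{2}\right) - -273909}{359809} = \left(\left(101 + 350464\right) + 273909\right) \frac{1}{359809} = \left(350565 + 273909\right) \frac{1}{359809} = 624474 \cdot \frac{1}{359809} = \frac{624474}{359809}$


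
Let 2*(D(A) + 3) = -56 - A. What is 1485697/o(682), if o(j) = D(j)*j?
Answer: -1485697/253704 ≈ -5.8560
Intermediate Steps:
D(A) = -31 - A/2 (D(A) = -3 + (-56 - A)/2 = -3 + (-28 - A/2) = -31 - A/2)
o(j) = j*(-31 - j/2) (o(j) = (-31 - j/2)*j = j*(-31 - j/2))
1485697/o(682) = 1485697/((-1/2*682*(62 + 682))) = 1485697/((-1/2*682*744)) = 1485697/(-253704) = 1485697*(-1/253704) = -1485697/253704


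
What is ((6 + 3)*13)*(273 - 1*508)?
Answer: -27495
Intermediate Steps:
((6 + 3)*13)*(273 - 1*508) = (9*13)*(273 - 508) = 117*(-235) = -27495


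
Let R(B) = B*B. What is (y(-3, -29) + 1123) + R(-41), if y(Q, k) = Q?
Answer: 2801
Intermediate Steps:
R(B) = B²
(y(-3, -29) + 1123) + R(-41) = (-3 + 1123) + (-41)² = 1120 + 1681 = 2801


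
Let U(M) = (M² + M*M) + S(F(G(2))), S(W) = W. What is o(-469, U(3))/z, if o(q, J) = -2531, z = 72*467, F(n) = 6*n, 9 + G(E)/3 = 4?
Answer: -2531/33624 ≈ -0.075274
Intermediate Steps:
G(E) = -15 (G(E) = -27 + 3*4 = -27 + 12 = -15)
U(M) = -90 + 2*M² (U(M) = (M² + M*M) + 6*(-15) = (M² + M²) - 90 = 2*M² - 90 = -90 + 2*M²)
z = 33624
o(-469, U(3))/z = -2531/33624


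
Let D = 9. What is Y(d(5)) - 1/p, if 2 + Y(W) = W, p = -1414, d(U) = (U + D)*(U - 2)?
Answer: 56561/1414 ≈ 40.001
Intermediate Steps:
d(U) = (-2 + U)*(9 + U) (d(U) = (U + 9)*(U - 2) = (9 + U)*(-2 + U) = (-2 + U)*(9 + U))
Y(W) = -2 + W
Y(d(5)) - 1/p = (-2 + (-18 + 5² + 7*5)) - 1/(-1414) = (-2 + (-18 + 25 + 35)) - 1*(-1/1414) = (-2 + 42) + 1/1414 = 40 + 1/1414 = 56561/1414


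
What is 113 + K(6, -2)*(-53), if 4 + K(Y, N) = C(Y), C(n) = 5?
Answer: 60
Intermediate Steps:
K(Y, N) = 1 (K(Y, N) = -4 + 5 = 1)
113 + K(6, -2)*(-53) = 113 + 1*(-53) = 113 - 53 = 60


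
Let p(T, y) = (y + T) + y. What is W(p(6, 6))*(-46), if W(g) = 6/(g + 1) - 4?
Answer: 3220/19 ≈ 169.47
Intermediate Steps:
p(T, y) = T + 2*y (p(T, y) = (T + y) + y = T + 2*y)
W(g) = -4 + 6/(1 + g) (W(g) = 6/(1 + g) - 4 = -4 + 6/(1 + g))
W(p(6, 6))*(-46) = (2*(1 - 2*(6 + 2*6))/(1 + (6 + 2*6)))*(-46) = (2*(1 - 2*(6 + 12))/(1 + (6 + 12)))*(-46) = (2*(1 - 2*18)/(1 + 18))*(-46) = (2*(1 - 36)/19)*(-46) = (2*(1/19)*(-35))*(-46) = -70/19*(-46) = 3220/19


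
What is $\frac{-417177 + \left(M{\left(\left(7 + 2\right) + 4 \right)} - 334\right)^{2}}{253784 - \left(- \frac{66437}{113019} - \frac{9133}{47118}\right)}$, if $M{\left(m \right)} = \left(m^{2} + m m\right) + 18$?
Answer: $- \frac{739661916178902}{450487380177607} \approx -1.6419$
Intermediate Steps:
$M{\left(m \right)} = 18 + 2 m^{2}$ ($M{\left(m \right)} = \left(m^{2} + m^{2}\right) + 18 = 2 m^{2} + 18 = 18 + 2 m^{2}$)
$\frac{-417177 + \left(M{\left(\left(7 + 2\right) + 4 \right)} - 334\right)^{2}}{253784 - \left(- \frac{66437}{113019} - \frac{9133}{47118}\right)} = \frac{-417177 + \left(\left(18 + 2 \left(\left(7 + 2\right) + 4\right)^{2}\right) - 334\right)^{2}}{253784 - \left(- \frac{66437}{113019} - \frac{9133}{47118}\right)} = \frac{-417177 + \left(\left(18 + 2 \left(9 + 4\right)^{2}\right) - 334\right)^{2}}{253784 - - \frac{1387527031}{1775076414}} = \frac{-417177 + \left(\left(18 + 2 \cdot 13^{2}\right) - 334\right)^{2}}{253784 + \left(\frac{9133}{47118} + \frac{66437}{113019}\right)} = \frac{-417177 + \left(\left(18 + 2 \cdot 169\right) - 334\right)^{2}}{253784 + \frac{1387527031}{1775076414}} = \frac{-417177 + \left(\left(18 + 338\right) - 334\right)^{2}}{\frac{450487380177607}{1775076414}} = \left(-417177 + \left(356 - 334\right)^{2}\right) \frac{1775076414}{450487380177607} = \left(-417177 + 22^{2}\right) \frac{1775076414}{450487380177607} = \left(-417177 + 484\right) \frac{1775076414}{450487380177607} = \left(-416693\right) \frac{1775076414}{450487380177607} = - \frac{739661916178902}{450487380177607}$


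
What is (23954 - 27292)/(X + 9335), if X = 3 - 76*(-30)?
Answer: -1669/5809 ≈ -0.28731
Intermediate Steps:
X = 2283 (X = 3 + 2280 = 2283)
(23954 - 27292)/(X + 9335) = (23954 - 27292)/(2283 + 9335) = -3338/11618 = -3338*1/11618 = -1669/5809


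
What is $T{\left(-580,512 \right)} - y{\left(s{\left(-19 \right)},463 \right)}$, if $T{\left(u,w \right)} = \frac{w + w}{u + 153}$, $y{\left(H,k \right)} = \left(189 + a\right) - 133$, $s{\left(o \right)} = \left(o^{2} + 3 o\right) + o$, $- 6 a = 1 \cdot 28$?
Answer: $- \frac{68830}{1281} \approx -53.731$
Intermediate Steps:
$a = - \frac{14}{3}$ ($a = - \frac{1 \cdot 28}{6} = \left(- \frac{1}{6}\right) 28 = - \frac{14}{3} \approx -4.6667$)
$s{\left(o \right)} = o^{2} + 4 o$
$y{\left(H,k \right)} = \frac{154}{3}$ ($y{\left(H,k \right)} = \left(189 - \frac{14}{3}\right) - 133 = \frac{553}{3} - 133 = \frac{154}{3}$)
$T{\left(u,w \right)} = \frac{2 w}{153 + u}$
$T{\left(-580,512 \right)} - y{\left(s{\left(-19 \right)},463 \right)} = 2 \cdot 512 \frac{1}{153 - 580} - \frac{154}{3} = 2 \cdot 512 \frac{1}{-427} - \frac{154}{3} = 2 \cdot 512 \left(- \frac{1}{427}\right) - \frac{154}{3} = - \frac{1024}{427} - \frac{154}{3} = - \frac{68830}{1281}$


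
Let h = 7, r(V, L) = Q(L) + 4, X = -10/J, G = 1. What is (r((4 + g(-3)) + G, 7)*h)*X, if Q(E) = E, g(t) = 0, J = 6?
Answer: -385/3 ≈ -128.33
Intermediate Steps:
X = -5/3 (X = -10/6 = -1*5/3 = -5/3 ≈ -1.6667)
r(V, L) = 4 + L (r(V, L) = L + 4 = 4 + L)
(r((4 + g(-3)) + G, 7)*h)*X = ((4 + 7)*7)*(-5/3) = (11*7)*(-5/3) = 77*(-5/3) = -385/3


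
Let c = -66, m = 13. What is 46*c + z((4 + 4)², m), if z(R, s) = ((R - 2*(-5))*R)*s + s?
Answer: 58545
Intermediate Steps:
z(R, s) = s + R*s*(10 + R) (z(R, s) = ((R + 10)*R)*s + s = ((10 + R)*R)*s + s = (R*(10 + R))*s + s = R*s*(10 + R) + s = s + R*s*(10 + R))
46*c + z((4 + 4)², m) = 46*(-66) + 13*(1 + ((4 + 4)²)² + 10*(4 + 4)²) = -3036 + 13*(1 + (8²)² + 10*8²) = -3036 + 13*(1 + 64² + 10*64) = -3036 + 13*(1 + 4096 + 640) = -3036 + 13*4737 = -3036 + 61581 = 58545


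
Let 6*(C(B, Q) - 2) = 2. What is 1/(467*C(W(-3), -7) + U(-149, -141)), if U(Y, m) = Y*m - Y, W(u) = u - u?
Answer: 3/66743 ≈ 4.4949e-5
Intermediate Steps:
W(u) = 0
C(B, Q) = 7/3 (C(B, Q) = 2 + (1/6)*2 = 2 + 1/3 = 7/3)
U(Y, m) = -Y + Y*m
1/(467*C(W(-3), -7) + U(-149, -141)) = 1/(467*(7/3) - 149*(-1 - 141)) = 1/(3269/3 - 149*(-142)) = 1/(3269/3 + 21158) = 1/(66743/3) = 3/66743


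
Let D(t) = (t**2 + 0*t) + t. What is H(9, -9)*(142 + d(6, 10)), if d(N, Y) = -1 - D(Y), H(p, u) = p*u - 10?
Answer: -2821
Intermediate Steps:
D(t) = t + t**2 (D(t) = (t**2 + 0) + t = t**2 + t = t + t**2)
H(p, u) = -10 + p*u
d(N, Y) = -1 - Y*(1 + Y)
H(9, -9)*(142 + d(6, 10)) = (-10 + 9*(-9))*(142 + (-1 - 1*10*(1 + 10))) = (-10 - 81)*(142 + (-1 - 1*10*11)) = -91*(142 + (-1 - 110)) = -91*(142 - 111) = -91*31 = -2821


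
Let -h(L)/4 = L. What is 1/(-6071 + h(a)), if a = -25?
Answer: -1/5971 ≈ -0.00016748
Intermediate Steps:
h(L) = -4*L
1/(-6071 + h(a)) = 1/(-6071 - 4*(-25)) = 1/(-6071 + 100) = 1/(-5971) = -1/5971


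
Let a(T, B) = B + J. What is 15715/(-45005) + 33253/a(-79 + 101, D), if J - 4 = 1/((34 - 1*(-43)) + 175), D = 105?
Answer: 75339848689/247248469 ≈ 304.71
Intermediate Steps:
J = 1009/252 (J = 4 + 1/((34 - 1*(-43)) + 175) = 4 + 1/((34 + 43) + 175) = 4 + 1/(77 + 175) = 4 + 1/252 = 1009/252 ≈ 4.0040)
a(T, B) = 1009/252 + B (a(T, B) = B + 1009/252 = 1009/252 + B)
15715/(-45005) + 33253/a(-79 + 101, D) = 15715/(-45005) + 33253/(1009/252 + 105) = 15715*(-1/45005) + 33253/(27469/252) = -3143/9001 + 33253*(252/27469) = -3143/9001 + 8379756/27469 = 75339848689/247248469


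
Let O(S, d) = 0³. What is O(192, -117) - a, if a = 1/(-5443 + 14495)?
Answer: -1/9052 ≈ -0.00011047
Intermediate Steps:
O(S, d) = 0
a = 1/9052 ≈ 0.00011047
O(192, -117) - a = 0 - 1*1/9052 = 0 - 1/9052 = -1/9052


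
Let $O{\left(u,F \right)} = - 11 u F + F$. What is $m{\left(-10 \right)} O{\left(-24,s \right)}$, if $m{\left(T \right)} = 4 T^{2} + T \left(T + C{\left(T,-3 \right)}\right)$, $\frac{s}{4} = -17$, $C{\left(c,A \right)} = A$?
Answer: $-9550600$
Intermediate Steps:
$s = -68$ ($s = 4 \left(-17\right) = -68$)
$m{\left(T \right)} = 4 T^{2} + T \left(-3 + T\right)$ ($m{\left(T \right)} = 4 T^{2} + T \left(T - 3\right) = 4 T^{2} + T \left(-3 + T\right)$)
$O{\left(u,F \right)} = F - 11 F u$ ($O{\left(u,F \right)} = - 11 F u + F = F - 11 F u$)
$m{\left(-10 \right)} O{\left(-24,s \right)} = - 10 \left(-3 + 5 \left(-10\right)\right) \left(- 68 \left(1 - -264\right)\right) = - 10 \left(-3 - 50\right) \left(- 68 \left(1 + 264\right)\right) = \left(-10\right) \left(-53\right) \left(\left(-68\right) 265\right) = 530 \left(-18020\right) = -9550600$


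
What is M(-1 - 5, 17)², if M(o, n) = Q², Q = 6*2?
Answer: 20736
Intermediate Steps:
Q = 12
M(o, n) = 144 (M(o, n) = 12² = 144)
M(-1 - 5, 17)² = 144² = 20736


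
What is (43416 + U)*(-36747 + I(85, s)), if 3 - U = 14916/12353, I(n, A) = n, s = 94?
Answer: -1787572431822/1123 ≈ -1.5918e+9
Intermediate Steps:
U = 2013/1123 (U = 3 - 14916/12353 = 3 - 1*1356/1123 = 3 - 1356/1123 = 2013/1123 ≈ 1.7925)
(43416 + U)*(-36747 + I(85, s)) = (43416 + 2013/1123)*(-36747 + 85) = (48758181/1123)*(-36662) = -1787572431822/1123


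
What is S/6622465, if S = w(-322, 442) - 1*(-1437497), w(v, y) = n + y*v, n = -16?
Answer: 1295157/6622465 ≈ 0.19557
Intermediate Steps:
w(v, y) = -16 + v*y (w(v, y) = -16 + y*v = -16 + v*y)
S = 1295157 (S = (-16 - 322*442) - 1*(-1437497) = (-16 - 142324) + 1437497 = -142340 + 1437497 = 1295157)
S/6622465 = 1295157/6622465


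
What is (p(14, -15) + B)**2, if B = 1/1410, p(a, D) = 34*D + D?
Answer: 547968582001/1988100 ≈ 2.7562e+5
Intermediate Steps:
p(a, D) = 35*D
B = 1/1410 ≈ 0.00070922
(p(14, -15) + B)**2 = (35*(-15) + 1/1410)**2 = (-525 + 1/1410)**2 = (-740249/1410)**2 = 547968582001/1988100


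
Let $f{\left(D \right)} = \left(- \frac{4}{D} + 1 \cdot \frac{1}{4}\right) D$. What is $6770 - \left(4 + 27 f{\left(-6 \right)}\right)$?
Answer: $\frac{13829}{2} \approx 6914.5$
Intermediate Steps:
$f{\left(D \right)} = D \left(\frac{1}{4} - \frac{4}{D}\right)$ ($f{\left(D \right)} = \left(- \frac{4}{D} + 1 \cdot \frac{1}{4}\right) D = \left(- \frac{4}{D} + \frac{1}{4}\right) D = \left(\frac{1}{4} - \frac{4}{D}\right) D = D \left(\frac{1}{4} - \frac{4}{D}\right)$)
$6770 - \left(4 + 27 f{\left(-6 \right)}\right) = 6770 - \left(4 + 27 \left(-4 + \frac{1}{4} \left(-6\right)\right)\right) = 6770 + \left(\left(0 - 4\right) - 27 \left(-4 - \frac{3}{2}\right)\right) = 6770 - - \frac{289}{2} = 6770 + \left(-4 + \frac{297}{2}\right) = 6770 + \frac{289}{2} = \frac{13829}{2}$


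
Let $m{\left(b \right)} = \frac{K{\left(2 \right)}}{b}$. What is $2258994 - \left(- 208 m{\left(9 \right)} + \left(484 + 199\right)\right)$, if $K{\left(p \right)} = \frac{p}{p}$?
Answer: $\frac{20325007}{9} \approx 2.2583 \cdot 10^{6}$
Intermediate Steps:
$K{\left(p \right)} = 1$
$m{\left(b \right)} = \frac{1}{b}$ ($m{\left(b \right)} = 1 \frac{1}{b} = \frac{1}{b}$)
$2258994 - \left(- 208 m{\left(9 \right)} + \left(484 + 199\right)\right) = 2258994 - \left(- \frac{208}{9} + \left(484 + 199\right)\right) = 2258994 - \left(\left(-208\right) \frac{1}{9} + 683\right) = 2258994 - \left(- \frac{208}{9} + 683\right) = 2258994 - \frac{5939}{9} = \frac{20325007}{9}$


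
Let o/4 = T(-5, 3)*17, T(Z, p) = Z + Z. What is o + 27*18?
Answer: -194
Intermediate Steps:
T(Z, p) = 2*Z
o = -680 (o = 4*((2*(-5))*17) = 4*(-10*17) = 4*(-170) = -680)
o + 27*18 = -680 + 27*18 = -680 + 486 = -194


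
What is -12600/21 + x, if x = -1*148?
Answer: -748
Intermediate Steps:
x = -148
-12600/21 + x = -12600/21 - 148 = -90*20/3 - 148 = -600 - 148 = -748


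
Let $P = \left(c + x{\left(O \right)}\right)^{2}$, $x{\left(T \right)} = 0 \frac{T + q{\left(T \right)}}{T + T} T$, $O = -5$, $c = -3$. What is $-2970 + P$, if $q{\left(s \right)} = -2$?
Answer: $-2961$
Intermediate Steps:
$x{\left(T \right)} = 0$ ($x{\left(T \right)} = 0 \frac{T - 2}{T + T} T = 0 \frac{-2 + T}{2 T} T = 0 T = 0$)
$P = 9$ ($P = \left(-3 + 0\right)^{2} = \left(-3\right)^{2} = 9$)
$-2970 + P = -2970 + 9 = -2961$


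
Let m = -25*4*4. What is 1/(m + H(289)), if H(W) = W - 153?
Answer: -1/264 ≈ -0.0037879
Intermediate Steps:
H(W) = -153 + W
m = -400 (m = -100*4 = -400)
1/(m + H(289)) = 1/(-400 + (-153 + 289)) = 1/(-400 + 136) = 1/(-264) = -1/264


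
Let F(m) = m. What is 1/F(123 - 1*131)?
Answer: -⅛ ≈ -0.12500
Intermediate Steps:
1/F(123 - 1*131) = 1/(123 - 1*131) = 1/(123 - 131) = 1/(-8) = -⅛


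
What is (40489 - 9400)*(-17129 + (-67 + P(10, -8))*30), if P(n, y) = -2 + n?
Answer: -587551011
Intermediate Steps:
(40489 - 9400)*(-17129 + (-67 + P(10, -8))*30) = (40489 - 9400)*(-17129 + (-67 + (-2 + 10))*30) = 31089*(-17129 + (-67 + 8)*30) = 31089*(-17129 - 59*30) = 31089*(-17129 - 1770) = 31089*(-18899) = -587551011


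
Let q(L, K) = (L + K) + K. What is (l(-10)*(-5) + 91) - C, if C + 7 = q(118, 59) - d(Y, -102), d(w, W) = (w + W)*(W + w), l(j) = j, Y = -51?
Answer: 23321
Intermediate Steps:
q(L, K) = L + 2*K (q(L, K) = (K + L) + K = L + 2*K)
d(w, W) = (W + w)² (d(w, W) = (W + w)*(W + w) = (W + w)²)
C = -23180 (C = -7 + ((118 + 2*59) - (-102 - 51)²) = -7 + ((118 + 118) - 1*(-153)²) = -7 + (236 - 1*23409) = -7 + (236 - 23409) = -7 - 23173 = -23180)
(l(-10)*(-5) + 91) - C = (-10*(-5) + 91) - 1*(-23180) = (50 + 91) + 23180 = 141 + 23180 = 23321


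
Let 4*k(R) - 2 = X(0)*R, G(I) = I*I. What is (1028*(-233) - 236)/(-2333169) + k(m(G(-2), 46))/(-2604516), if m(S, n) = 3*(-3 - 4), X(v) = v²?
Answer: 138768353239/1350394664712 ≈ 0.10276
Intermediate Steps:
G(I) = I²
m(S, n) = -21 (m(S, n) = 3*(-7) = -21)
k(R) = ½ (k(R) = ½ + (0²*R)/4 = ½ + (0*R)/4 = ½ + (¼)*0 = ½ + 0 = ½)
(1028*(-233) - 236)/(-2333169) + k(m(G(-2), 46))/(-2604516) = (1028*(-233) - 236)/(-2333169) + (½)/(-2604516) = (-239524 - 236)*(-1/2333169) + (½)*(-1/2604516) = -239760*(-1/2333169) - 1/5209032 = 26640/259241 - 1/5209032 = 138768353239/1350394664712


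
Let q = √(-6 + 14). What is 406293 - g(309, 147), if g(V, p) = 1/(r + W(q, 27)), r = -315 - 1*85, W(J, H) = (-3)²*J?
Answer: 8092950317/19919 + 9*√2/79676 ≈ 4.0629e+5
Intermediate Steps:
q = 2*√2 (q = √8 = 2*√2 ≈ 2.8284)
W(J, H) = 9*J
r = -400 (r = -315 - 85 = -400)
g(V, p) = 1/(-400 + 18*√2) (g(V, p) = 1/(-400 + 9*(2*√2)) = 1/(-400 + 18*√2))
406293 - g(309, 147) = 406293 - (-50/19919 - 9*√2/79676) = 406293 + (50/19919 + 9*√2/79676) = 8092950317/19919 + 9*√2/79676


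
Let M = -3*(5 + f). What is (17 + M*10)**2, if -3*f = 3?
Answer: 10609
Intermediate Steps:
f = -1 (f = -1/3*3 = -1)
M = -12 (M = -3*(5 - 1) = -3*4 = -12)
(17 + M*10)**2 = (17 - 12*10)**2 = (17 - 120)**2 = (-103)**2 = 10609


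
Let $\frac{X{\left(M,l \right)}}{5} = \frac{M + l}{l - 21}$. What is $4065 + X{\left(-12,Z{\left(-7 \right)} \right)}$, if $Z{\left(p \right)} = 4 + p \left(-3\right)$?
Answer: $\frac{16325}{4} \approx 4081.3$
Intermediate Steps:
$Z{\left(p \right)} = 4 - 3 p$
$X{\left(M,l \right)} = \frac{5 \left(M + l\right)}{-21 + l}$ ($X{\left(M,l \right)} = 5 \frac{M + l}{l - 21} = 5 \frac{M + l}{-21 + l} = \frac{5 \left(M + l\right)}{-21 + l}$)
$4065 + X{\left(-12,Z{\left(-7 \right)} \right)} = 4065 + \frac{5 \left(-12 + \left(4 - -21\right)\right)}{-21 + \left(4 - -21\right)} = 4065 + \frac{5 \left(-12 + \left(4 + 21\right)\right)}{-21 + \left(4 + 21\right)} = 4065 + \frac{5 \left(-12 + 25\right)}{-21 + 25} = 4065 + 5 \cdot \frac{1}{4} \cdot 13 = 4065 + \frac{65}{4} = \frac{16325}{4}$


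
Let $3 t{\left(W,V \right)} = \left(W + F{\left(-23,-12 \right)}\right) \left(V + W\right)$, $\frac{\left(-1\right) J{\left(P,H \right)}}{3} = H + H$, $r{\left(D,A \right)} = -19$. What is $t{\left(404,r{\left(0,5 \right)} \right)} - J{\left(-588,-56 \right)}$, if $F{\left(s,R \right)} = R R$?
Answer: $\frac{209972}{3} \approx 69991.0$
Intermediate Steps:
$F{\left(s,R \right)} = R^{2}$
$J{\left(P,H \right)} = - 6 H$ ($J{\left(P,H \right)} = - 3 \left(H + H\right) = - 3 \cdot 2 H = - 6 H$)
$t{\left(W,V \right)} = \frac{\left(144 + W\right) \left(V + W\right)}{3}$ ($t{\left(W,V \right)} = \frac{\left(W + \left(-12\right)^{2}\right) \left(V + W\right)}{3} = \frac{\left(W + 144\right) \left(V + W\right)}{3} = \frac{\left(144 + W\right) \left(V + W\right)}{3}$)
$t{\left(404,r{\left(0,5 \right)} \right)} - J{\left(-588,-56 \right)} = \left(48 \left(-19\right) + 48 \cdot 404 + \frac{404^{2}}{3} + \frac{1}{3} \left(-19\right) 404\right) - \left(-6\right) \left(-56\right) = \left(-912 + 19392 + \frac{1}{3} \cdot 163216 - \frac{7676}{3}\right) - 336 = \left(-912 + 19392 + \frac{163216}{3} - \frac{7676}{3}\right) - 336 = \frac{210980}{3} - 336 = \frac{209972}{3}$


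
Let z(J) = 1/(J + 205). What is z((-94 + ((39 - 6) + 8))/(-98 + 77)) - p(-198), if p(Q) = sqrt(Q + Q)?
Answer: 21/4358 - 6*I*sqrt(11) ≈ 0.0048187 - 19.9*I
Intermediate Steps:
z(J) = 1/(205 + J)
p(Q) = sqrt(2)*sqrt(Q) (p(Q) = sqrt(2*Q) = sqrt(2)*sqrt(Q))
z((-94 + ((39 - 6) + 8))/(-98 + 77)) - p(-198) = 1/(205 + (-94 + ((39 - 6) + 8))/(-98 + 77)) - sqrt(2)*sqrt(-198) = 1/(205 + (-94 + (33 + 8))/(-21)) - sqrt(2)*3*I*sqrt(22) = 1/(205 + (-94 + 41)*(-1/21)) - 6*I*sqrt(11) = 1/(205 - 53*(-1/21)) - 6*I*sqrt(11) = 1/(205 + 53/21) - 6*I*sqrt(11) = 1/(4358/21) - 6*I*sqrt(11) = 21/4358 - 6*I*sqrt(11)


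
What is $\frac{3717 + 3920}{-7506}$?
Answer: $- \frac{7637}{7506} \approx -1.0175$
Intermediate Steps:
$\frac{3717 + 3920}{-7506} = 7637 \left(- \frac{1}{7506}\right) = - \frac{7637}{7506}$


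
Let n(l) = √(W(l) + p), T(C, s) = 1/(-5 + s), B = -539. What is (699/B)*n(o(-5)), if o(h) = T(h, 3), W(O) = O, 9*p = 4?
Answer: -233*I*√2/1078 ≈ -0.30567*I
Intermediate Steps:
p = 4/9 (p = (⅑)*4 = 4/9 ≈ 0.44444)
o(h) = -½ (o(h) = 1/(-5 + 3) = 1/(-2) = -½)
n(l) = √(4/9 + l) (n(l) = √(l + 4/9) = √(4/9 + l))
(699/B)*n(o(-5)) = (699/(-539))*(√(4 + 9*(-½))/3) = (699*(-1/539))*(√(4 - 9/2)/3) = -233*√(-½)/539 = -233*I*√2/2/539 = -233*I*√2/1078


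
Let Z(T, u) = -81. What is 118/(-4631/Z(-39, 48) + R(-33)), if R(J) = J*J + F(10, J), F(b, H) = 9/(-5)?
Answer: 47790/463471 ≈ 0.10311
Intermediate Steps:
F(b, H) = -9/5 (F(b, H) = 9*(-⅕) = -9/5)
R(J) = -9/5 + J² (R(J) = J*J - 9/5 = J² - 9/5 = -9/5 + J²)
118/(-4631/Z(-39, 48) + R(-33)) = 118/(-4631/(-81) + (-9/5 + (-33)²)) = 118/(-4631*(-1/81) + (-9/5 + 1089)) = 118/(4631/81 + 5436/5) = 118/(463471/405) = (405/463471)*118 = 47790/463471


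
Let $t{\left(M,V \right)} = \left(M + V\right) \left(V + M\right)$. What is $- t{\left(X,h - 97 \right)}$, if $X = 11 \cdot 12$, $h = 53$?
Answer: $-7744$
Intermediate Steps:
$X = 132$
$t{\left(M,V \right)} = \left(M + V\right)^{2}$ ($t{\left(M,V \right)} = \left(M + V\right) \left(M + V\right) = \left(M + V\right)^{2}$)
$- t{\left(X,h - 97 \right)} = - \left(132 + \left(53 - 97\right)\right)^{2} = - \left(132 - 44\right)^{2} = - 88^{2} = \left(-1\right) 7744 = -7744$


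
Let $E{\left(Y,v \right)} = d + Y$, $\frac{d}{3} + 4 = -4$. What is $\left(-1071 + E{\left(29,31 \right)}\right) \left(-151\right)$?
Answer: $160966$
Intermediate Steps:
$d = -24$ ($d = -12 + 3 \left(-4\right) = -12 - 12 = -24$)
$E{\left(Y,v \right)} = -24 + Y$
$\left(-1071 + E{\left(29,31 \right)}\right) \left(-151\right) = \left(-1071 + \left(-24 + 29\right)\right) \left(-151\right) = \left(-1071 + 5\right) \left(-151\right) = \left(-1066\right) \left(-151\right) = 160966$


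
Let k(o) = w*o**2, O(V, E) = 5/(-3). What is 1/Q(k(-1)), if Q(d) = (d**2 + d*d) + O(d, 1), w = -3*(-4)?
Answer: 3/859 ≈ 0.0034924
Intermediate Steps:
w = 12
O(V, E) = -5/3 (O(V, E) = 5*(-1/3) = -5/3)
k(o) = 12*o**2
Q(d) = -5/3 + 2*d**2 (Q(d) = (d**2 + d*d) - 5/3 = (d**2 + d**2) - 5/3 = 2*d**2 - 5/3 = -5/3 + 2*d**2)
1/Q(k(-1)) = 1/(-5/3 + 2*(12*(-1)**2)**2) = 1/(-5/3 + 2*(12*1)**2) = 1/(-5/3 + 2*12**2) = 1/(-5/3 + 2*144) = 1/(-5/3 + 288) = 1/(859/3) = 3/859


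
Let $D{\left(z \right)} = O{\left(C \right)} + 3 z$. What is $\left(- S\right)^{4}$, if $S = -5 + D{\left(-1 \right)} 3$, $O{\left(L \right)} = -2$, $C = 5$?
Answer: $160000$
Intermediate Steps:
$D{\left(z \right)} = -2 + 3 z$
$S = -20$ ($S = -5 + \left(-2 + 3 \left(-1\right)\right) 3 = -5 + \left(-2 - 3\right) 3 = -5 - 15 = -20$)
$\left(- S\right)^{4} = \left(\left(-1\right) \left(-20\right)\right)^{4} = 20^{4} = 160000$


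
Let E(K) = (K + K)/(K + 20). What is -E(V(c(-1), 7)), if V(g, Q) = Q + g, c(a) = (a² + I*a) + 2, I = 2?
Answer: -4/7 ≈ -0.57143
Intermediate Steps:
c(a) = 2 + a² + 2*a (c(a) = (a² + 2*a) + 2 = 2 + a² + 2*a)
E(K) = 2*K/(20 + K) (E(K) = (2*K)/(20 + K) = 2*K/(20 + K))
-E(V(c(-1), 7)) = -2*(7 + (2 + (-1)² + 2*(-1)))/(20 + (7 + (2 + (-1)² + 2*(-1)))) = -2*(7 + (2 + 1 - 2))/(20 + (7 + (2 + 1 - 2))) = -2*(7 + 1)/(20 + (7 + 1)) = -2*8/(20 + 8) = -2*8/28 = -1*4/7 = -4/7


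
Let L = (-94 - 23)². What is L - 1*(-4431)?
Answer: 18120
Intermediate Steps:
L = 13689 (L = (-117)² = 13689)
L - 1*(-4431) = 13689 - 1*(-4431) = 13689 + 4431 = 18120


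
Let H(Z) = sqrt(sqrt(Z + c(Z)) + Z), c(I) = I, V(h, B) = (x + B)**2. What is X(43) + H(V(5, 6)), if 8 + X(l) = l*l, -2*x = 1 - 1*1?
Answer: 1841 + sqrt(36 + 6*sqrt(2)) ≈ 1847.7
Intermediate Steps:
x = 0 (x = -(1 - 1*1)/2 = -(1 - 1)/2 = -1/2*0 = 0)
V(h, B) = B**2 (V(h, B) = (0 + B)**2 = B**2)
H(Z) = sqrt(Z + sqrt(2)*sqrt(Z)) (H(Z) = sqrt(sqrt(Z + Z) + Z) = sqrt(sqrt(2*Z) + Z) = sqrt(sqrt(2)*sqrt(Z) + Z) = sqrt(Z + sqrt(2)*sqrt(Z)))
X(l) = -8 + l**2 (X(l) = -8 + l*l = -8 + l**2)
X(43) + H(V(5, 6)) = (-8 + 43**2) + sqrt(6**2 + sqrt(2)*sqrt(6**2)) = (-8 + 1849) + sqrt(36 + sqrt(2)*sqrt(36)) = 1841 + sqrt(36 + sqrt(2)*6) = 1841 + sqrt(36 + 6*sqrt(2))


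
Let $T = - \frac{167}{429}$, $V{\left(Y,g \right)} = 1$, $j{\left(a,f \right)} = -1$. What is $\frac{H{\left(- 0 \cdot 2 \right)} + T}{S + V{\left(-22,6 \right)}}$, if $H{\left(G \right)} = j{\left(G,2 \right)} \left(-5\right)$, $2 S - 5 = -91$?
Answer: $- \frac{989}{9009} \approx -0.10978$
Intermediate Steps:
$S = -43$ ($S = \frac{5}{2} + \frac{1}{2} \left(-91\right) = \frac{5}{2} - \frac{91}{2} = -43$)
$T = - \frac{167}{429}$ ($T = \left(-167\right) \frac{1}{429} = - \frac{167}{429} \approx -0.38928$)
$H{\left(G \right)} = 5$ ($H{\left(G \right)} = \left(-1\right) \left(-5\right) = 5$)
$\frac{H{\left(- 0 \cdot 2 \right)} + T}{S + V{\left(-22,6 \right)}} = \frac{5 - \frac{167}{429}}{-43 + 1} = \frac{1978}{429 \left(-42\right)} = \frac{1978}{429} \left(- \frac{1}{42}\right) = - \frac{989}{9009}$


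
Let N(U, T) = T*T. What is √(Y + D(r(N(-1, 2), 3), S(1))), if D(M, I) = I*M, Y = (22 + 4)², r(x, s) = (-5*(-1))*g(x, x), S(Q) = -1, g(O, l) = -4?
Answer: 2*√174 ≈ 26.382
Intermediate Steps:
N(U, T) = T²
r(x, s) = -20 (r(x, s) = -5*(-1)*(-4) = 5*(-4) = -20)
Y = 676 (Y = 26² = 676)
√(Y + D(r(N(-1, 2), 3), S(1))) = √(676 - 1*(-20)) = √(676 + 20) = √696 = 2*√174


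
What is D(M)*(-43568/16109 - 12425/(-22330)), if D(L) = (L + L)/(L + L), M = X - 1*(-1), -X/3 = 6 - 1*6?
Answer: -22077689/10277542 ≈ -2.1481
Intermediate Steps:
X = 0 (X = -3*(6 - 1*6) = -3*(6 - 6) = -3*0 = 0)
M = 1 (M = 0 - 1*(-1) = 0 + 1 = 1)
D(L) = 1 (D(L) = (2*L)/((2*L)) = (2*L)*(1/(2*L)) = 1)
D(M)*(-43568/16109 - 12425/(-22330)) = 1*(-43568/16109 - 12425/(-22330)) = 1*(-43568*1/16109 - 12425*(-1/22330)) = 1*(-43568/16109 + 355/638) = 1*(-22077689/10277542) = -22077689/10277542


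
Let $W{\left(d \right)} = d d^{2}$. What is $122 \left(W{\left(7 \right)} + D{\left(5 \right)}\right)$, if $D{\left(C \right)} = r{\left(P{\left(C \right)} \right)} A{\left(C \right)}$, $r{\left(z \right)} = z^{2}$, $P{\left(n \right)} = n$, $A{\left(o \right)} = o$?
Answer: $57096$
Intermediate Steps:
$W{\left(d \right)} = d^{3}$
$D{\left(C \right)} = C^{3}$ ($D{\left(C \right)} = C^{2} C = C^{3}$)
$122 \left(W{\left(7 \right)} + D{\left(5 \right)}\right) = 122 \left(7^{3} + 5^{3}\right) = 122 \left(343 + 125\right) = 122 \cdot 468 = 57096$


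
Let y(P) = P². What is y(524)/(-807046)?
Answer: -137288/403523 ≈ -0.34022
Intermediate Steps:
y(524)/(-807046) = 524²/(-807046) = 274576*(-1/807046) = -137288/403523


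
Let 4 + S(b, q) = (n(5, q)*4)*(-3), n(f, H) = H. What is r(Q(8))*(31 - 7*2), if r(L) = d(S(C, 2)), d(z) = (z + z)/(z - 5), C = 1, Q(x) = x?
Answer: 952/33 ≈ 28.848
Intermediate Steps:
S(b, q) = -4 - 12*q (S(b, q) = -4 + (q*4)*(-3) = -4 + (4*q)*(-3) = -4 - 12*q)
d(z) = 2*z/(-5 + z) (d(z) = (2*z)/(-5 + z) = 2*z/(-5 + z))
r(L) = 56/33 (r(L) = 2*(-4 - 12*2)/(-5 + (-4 - 12*2)) = 2*(-4 - 24)/(-5 + (-4 - 24)) = 2*(-28)/(-5 - 28) = 2*(-28)/(-33) = 2*(-28)*(-1/33) = 56/33)
r(Q(8))*(31 - 7*2) = 56*(31 - 7*2)/33 = 56*(31 - 14)/33 = (56/33)*17 = 952/33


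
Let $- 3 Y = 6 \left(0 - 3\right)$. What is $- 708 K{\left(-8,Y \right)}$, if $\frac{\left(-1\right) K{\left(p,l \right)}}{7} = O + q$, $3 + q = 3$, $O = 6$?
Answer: $29736$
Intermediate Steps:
$Y = 6$ ($Y = - \frac{6 \left(0 - 3\right)}{3} = - \frac{6 \left(-3\right)}{3} = \left(- \frac{1}{3}\right) \left(-18\right) = 6$)
$q = 0$ ($q = -3 + 3 = 0$)
$K{\left(p,l \right)} = -42$ ($K{\left(p,l \right)} = - 7 \left(6 + 0\right) = \left(-7\right) 6 = -42$)
$- 708 K{\left(-8,Y \right)} = \left(-708\right) \left(-42\right) = 29736$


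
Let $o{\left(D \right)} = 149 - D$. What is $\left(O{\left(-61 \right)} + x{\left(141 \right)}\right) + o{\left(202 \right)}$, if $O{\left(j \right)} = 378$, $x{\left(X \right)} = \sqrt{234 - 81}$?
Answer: $325 + 3 \sqrt{17} \approx 337.37$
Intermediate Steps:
$x{\left(X \right)} = 3 \sqrt{17}$ ($x{\left(X \right)} = \sqrt{153} = 3 \sqrt{17}$)
$\left(O{\left(-61 \right)} + x{\left(141 \right)}\right) + o{\left(202 \right)} = \left(378 + 3 \sqrt{17}\right) + \left(149 - 202\right) = \left(378 + 3 \sqrt{17}\right) - 53 = 325 + 3 \sqrt{17}$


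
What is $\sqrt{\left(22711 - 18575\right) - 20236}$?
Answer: $10 i \sqrt{161} \approx 126.89 i$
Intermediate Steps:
$\sqrt{\left(22711 - 18575\right) - 20236} = \sqrt{4136 - 20236} = \sqrt{-16100} = 10 i \sqrt{161}$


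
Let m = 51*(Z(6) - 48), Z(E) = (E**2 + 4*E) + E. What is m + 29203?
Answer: 30121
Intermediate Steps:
Z(E) = E**2 + 5*E
m = 918 (m = 51*(6*(5 + 6) - 48) = 51*(6*11 - 48) = 51*(66 - 48) = 51*18 = 918)
m + 29203 = 918 + 29203 = 30121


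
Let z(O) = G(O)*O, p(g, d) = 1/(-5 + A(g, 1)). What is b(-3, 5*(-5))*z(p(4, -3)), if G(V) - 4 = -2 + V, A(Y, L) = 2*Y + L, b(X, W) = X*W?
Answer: 675/16 ≈ 42.188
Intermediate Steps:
b(X, W) = W*X
A(Y, L) = L + 2*Y
p(g, d) = 1/(-4 + 2*g) (p(g, d) = 1/(-5 + (1 + 2*g)) = 1/(-4 + 2*g))
G(V) = 2 + V (G(V) = 4 + (-2 + V) = 2 + V)
z(O) = O*(2 + O) (z(O) = (2 + O)*O = O*(2 + O))
b(-3, 5*(-5))*z(p(4, -3)) = ((5*(-5))*(-3))*((1/(2*(-2 + 4)))*(2 + 1/(2*(-2 + 4)))) = (-25*(-3))*(((½)/2)*(2 + (½)/2)) = 75*(((½)*(½))*(2 + (½)*(½))) = 75*((2 + ¼)/4) = 75*((¼)*(9/4)) = 75*(9/16) = 675/16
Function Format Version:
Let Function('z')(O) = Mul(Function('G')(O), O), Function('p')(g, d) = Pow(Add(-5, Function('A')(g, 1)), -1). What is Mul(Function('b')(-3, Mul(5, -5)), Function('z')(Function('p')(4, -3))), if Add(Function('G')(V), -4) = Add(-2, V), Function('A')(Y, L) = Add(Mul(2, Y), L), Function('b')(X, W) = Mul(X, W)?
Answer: Rational(675, 16) ≈ 42.188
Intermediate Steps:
Function('b')(X, W) = Mul(W, X)
Function('A')(Y, L) = Add(L, Mul(2, Y))
Function('p')(g, d) = Pow(Add(-4, Mul(2, g)), -1) (Function('p')(g, d) = Pow(Add(-5, Add(1, Mul(2, g))), -1) = Pow(Add(-4, Mul(2, g)), -1))
Function('G')(V) = Add(2, V) (Function('G')(V) = Add(4, Add(-2, V)) = Add(2, V))
Function('z')(O) = Mul(O, Add(2, O)) (Function('z')(O) = Mul(Add(2, O), O) = Mul(O, Add(2, O)))
Mul(Function('b')(-3, Mul(5, -5)), Function('z')(Function('p')(4, -3))) = Mul(Mul(Mul(5, -5), -3), Mul(Mul(Rational(1, 2), Pow(Add(-2, 4), -1)), Add(2, Mul(Rational(1, 2), Pow(Add(-2, 4), -1))))) = Mul(Mul(-25, -3), Mul(Mul(Rational(1, 2), Pow(2, -1)), Add(2, Mul(Rational(1, 2), Pow(2, -1))))) = Mul(75, Mul(Mul(Rational(1, 2), Rational(1, 2)), Add(2, Mul(Rational(1, 2), Rational(1, 2))))) = Mul(75, Mul(Rational(1, 4), Add(2, Rational(1, 4)))) = Mul(75, Mul(Rational(1, 4), Rational(9, 4))) = Mul(75, Rational(9, 16)) = Rational(675, 16)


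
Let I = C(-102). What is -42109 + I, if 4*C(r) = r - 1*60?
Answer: -84299/2 ≈ -42150.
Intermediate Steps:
C(r) = -15 + r/4 (C(r) = (r - 1*60)/4 = (r - 60)/4 = (-60 + r)/4 = -15 + r/4)
I = -81/2 (I = -15 + (¼)*(-102) = -15 - 51/2 = -81/2 ≈ -40.500)
-42109 + I = -42109 - 81/2 = -84299/2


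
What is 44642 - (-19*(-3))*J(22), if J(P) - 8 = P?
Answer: 42932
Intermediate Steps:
J(P) = 8 + P
44642 - (-19*(-3))*J(22) = 44642 - (-19*(-3))*(8 + 22) = 44642 - 57*30 = 44642 - 1*1710 = 44642 - 1710 = 42932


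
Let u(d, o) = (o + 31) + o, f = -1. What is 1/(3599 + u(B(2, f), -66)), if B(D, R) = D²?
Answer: 1/3498 ≈ 0.00028588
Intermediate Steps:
u(d, o) = 31 + 2*o (u(d, o) = (31 + o) + o = 31 + 2*o)
1/(3599 + u(B(2, f), -66)) = 1/(3599 + (31 + 2*(-66))) = 1/(3599 + (31 - 132)) = 1/(3599 - 101) = 1/3498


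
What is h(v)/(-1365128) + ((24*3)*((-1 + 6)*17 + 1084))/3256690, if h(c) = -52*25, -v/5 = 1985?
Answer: 14891723813/555724838290 ≈ 0.026797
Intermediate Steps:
v = -9925 (v = -5*1985 = -9925)
h(c) = -1300
h(v)/(-1365128) + ((24*3)*((-1 + 6)*17 + 1084))/3256690 = -1300/(-1365128) + ((24*3)*((-1 + 6)*17 + 1084))/3256690 = -1300*(-1/1365128) + (72*(5*17 + 1084))*(1/3256690) = 325/341282 + (72*(85 + 1084))*(1/3256690) = 325/341282 + (72*1169)*(1/3256690) = 325/341282 + 84168*(1/3256690) = 325/341282 + 42084/1628345 = 14891723813/555724838290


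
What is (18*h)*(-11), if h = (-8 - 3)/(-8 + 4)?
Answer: -1089/2 ≈ -544.50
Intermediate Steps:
h = 11/4 (h = -11/(-4) = -11*(-1/4) = 11/4 ≈ 2.7500)
(18*h)*(-11) = (18*(11/4))*(-11) = (99/2)*(-11) = -1089/2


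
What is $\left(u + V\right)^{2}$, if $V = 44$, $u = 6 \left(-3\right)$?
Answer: $676$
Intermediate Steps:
$u = -18$
$\left(u + V\right)^{2} = \left(-18 + 44\right)^{2} = 26^{2} = 676$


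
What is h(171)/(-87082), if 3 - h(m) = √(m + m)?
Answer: -3/87082 + 3*√38/87082 ≈ 0.00017792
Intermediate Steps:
h(m) = 3 - √2*√m (h(m) = 3 - √(m + m) = 3 - √(2*m) = 3 - √2*√m)
h(171)/(-87082) = (3 - √2*√171)/(-87082) = (3 - √2*3*√19)*(-1/87082) = (3 - 3*√38)*(-1/87082) = -3/87082 + 3*√38/87082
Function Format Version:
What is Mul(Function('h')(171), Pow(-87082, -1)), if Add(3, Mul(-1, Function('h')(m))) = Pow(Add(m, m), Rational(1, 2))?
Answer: Add(Rational(-3, 87082), Mul(Rational(3, 87082), Pow(38, Rational(1, 2)))) ≈ 0.00017792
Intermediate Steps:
Function('h')(m) = Add(3, Mul(-1, Pow(2, Rational(1, 2)), Pow(m, Rational(1, 2)))) (Function('h')(m) = Add(3, Mul(-1, Pow(Add(m, m), Rational(1, 2)))) = Add(3, Mul(-1, Pow(Mul(2, m), Rational(1, 2)))) = Add(3, Mul(-1, Mul(Pow(2, Rational(1, 2)), Pow(m, Rational(1, 2))))) = Add(3, Mul(-1, Pow(2, Rational(1, 2)), Pow(m, Rational(1, 2)))))
Mul(Function('h')(171), Pow(-87082, -1)) = Mul(Add(3, Mul(-1, Pow(2, Rational(1, 2)), Pow(171, Rational(1, 2)))), Pow(-87082, -1)) = Mul(Add(3, Mul(-1, Pow(2, Rational(1, 2)), Mul(3, Pow(19, Rational(1, 2))))), Rational(-1, 87082)) = Mul(Add(3, Mul(-3, Pow(38, Rational(1, 2)))), Rational(-1, 87082)) = Add(Rational(-3, 87082), Mul(Rational(3, 87082), Pow(38, Rational(1, 2))))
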